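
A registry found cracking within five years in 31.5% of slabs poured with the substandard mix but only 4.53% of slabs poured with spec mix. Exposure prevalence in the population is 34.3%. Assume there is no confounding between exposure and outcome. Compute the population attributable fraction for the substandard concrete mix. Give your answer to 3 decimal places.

p₁ = 0.315, p₀ = 0.0453.
Overall risk P(Y=1) = π·p₁ + (1−π)·p₀ = 0.343×0.315 + 0.657×0.0453 = 0.13781.
Under exogeneity, PAF = [P(Y=1) − p₀] / P(Y=1).
PAF = (0.13781 − 0.0453) / 0.13781 ≈ 0.6713

PAF ≈ 0.671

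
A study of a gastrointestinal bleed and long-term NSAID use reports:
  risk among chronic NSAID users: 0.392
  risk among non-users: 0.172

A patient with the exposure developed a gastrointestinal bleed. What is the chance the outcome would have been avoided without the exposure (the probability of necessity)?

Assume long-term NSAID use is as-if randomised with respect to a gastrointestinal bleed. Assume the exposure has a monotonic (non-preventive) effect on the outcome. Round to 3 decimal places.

Let p₁ = 0.392, p₀ = 0.172.
Under exogeneity and monotonicity, PN = (p₁ − p₀) / p₁.
PN = (0.392 − 0.172) / 0.392 = 0.22 / 0.392 ≈ 0.5612

PN ≈ 0.561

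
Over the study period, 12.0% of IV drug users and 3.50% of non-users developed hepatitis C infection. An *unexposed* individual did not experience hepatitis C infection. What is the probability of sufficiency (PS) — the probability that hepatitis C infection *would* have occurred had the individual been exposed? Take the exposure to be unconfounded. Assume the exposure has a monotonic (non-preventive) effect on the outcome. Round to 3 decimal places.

PS ≈ 0.088

p₁ = 0.12, p₀ = 0.035.
Under exogeneity and monotonicity, PS = (p₁ − p₀) / (1 − p₀).
PS = (0.12 − 0.035) / (1 − 0.035) = 0.085 / 0.965 ≈ 0.0881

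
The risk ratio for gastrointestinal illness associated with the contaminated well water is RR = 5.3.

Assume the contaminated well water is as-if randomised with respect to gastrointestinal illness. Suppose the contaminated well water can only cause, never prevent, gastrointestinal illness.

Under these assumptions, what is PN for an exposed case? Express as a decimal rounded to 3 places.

PN ≈ 0.811

Under exogeneity and monotonicity, PN = (RR − 1) / RR = 1 − 1/RR.
PN = (5.3 − 1) / 5.3 = 4.3 / 5.3 ≈ 0.8113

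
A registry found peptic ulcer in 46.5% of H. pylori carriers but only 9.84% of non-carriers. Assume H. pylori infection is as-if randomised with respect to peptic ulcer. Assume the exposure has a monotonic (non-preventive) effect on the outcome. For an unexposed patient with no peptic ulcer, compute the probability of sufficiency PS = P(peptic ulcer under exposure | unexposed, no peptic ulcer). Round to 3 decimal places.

p₁ = 0.465, p₀ = 0.0984.
Under exogeneity and monotonicity, PS = (p₁ − p₀) / (1 − p₀).
PS = (0.465 − 0.0984) / (1 − 0.0984) = 0.3666 / 0.9016 ≈ 0.4066

PS ≈ 0.407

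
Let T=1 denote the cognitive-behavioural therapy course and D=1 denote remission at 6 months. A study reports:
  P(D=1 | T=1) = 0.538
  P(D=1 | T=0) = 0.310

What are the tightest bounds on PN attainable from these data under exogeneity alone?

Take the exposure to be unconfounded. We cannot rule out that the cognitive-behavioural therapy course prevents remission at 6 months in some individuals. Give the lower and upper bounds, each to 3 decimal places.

Let p₁ = 0.538, p₀ = 0.31.
Under exogeneity alone the bounds on PN are max{0,(p₁−p₀)/p₁} ≤ PN ≤ min{1,(1−p₀)/p₁}.
  lower = (p₁ − p₀)/p₁ = 0.228 / 0.538 ≈ 0.4238
  upper = min{1, (1 − p₀)/p₁} = 0.69 / 0.538 ≈ 1.2825 → capped at 1

0.424 ≤ PN ≤ 1.000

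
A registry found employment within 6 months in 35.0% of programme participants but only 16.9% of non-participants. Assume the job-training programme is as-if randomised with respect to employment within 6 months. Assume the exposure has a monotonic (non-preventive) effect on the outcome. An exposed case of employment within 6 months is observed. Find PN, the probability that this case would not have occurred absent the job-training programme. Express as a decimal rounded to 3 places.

p₁ = 0.35, p₀ = 0.169.
Under exogeneity and monotonicity, PN = (p₁ − p₀) / p₁.
PN = (0.35 − 0.169) / 0.35 = 0.181 / 0.35 ≈ 0.5171

PN ≈ 0.517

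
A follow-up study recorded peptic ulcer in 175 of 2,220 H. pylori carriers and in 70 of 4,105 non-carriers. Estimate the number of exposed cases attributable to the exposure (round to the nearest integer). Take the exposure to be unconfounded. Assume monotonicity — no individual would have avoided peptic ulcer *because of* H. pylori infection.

about 137 cases

p₁ = P(outcome | exposed) = 175/2220 = 0.078829
p₀ = P(outcome | unexposed) = 70/4105 = 0.017052
PN = (p₁ − p₀)/p₁ = (0.078829 − 0.017052) / 0.078829 ≈ 0.78368.
Attributable cases ≈ PN × (exposed cases) = 0.78368 × 175 ≈ 137.14.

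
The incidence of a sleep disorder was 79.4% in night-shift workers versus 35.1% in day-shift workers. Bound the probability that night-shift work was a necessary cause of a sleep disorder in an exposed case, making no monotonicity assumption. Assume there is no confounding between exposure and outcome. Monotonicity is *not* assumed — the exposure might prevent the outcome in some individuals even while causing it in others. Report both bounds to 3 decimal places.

0.558 ≤ PN ≤ 0.817

p₁ = 0.794, p₀ = 0.351.
Under exogeneity alone the bounds on PN are max{0,(p₁−p₀)/p₁} ≤ PN ≤ min{1,(1−p₀)/p₁}.
  lower = (p₁ − p₀)/p₁ = 0.443 / 0.794 ≈ 0.5579
  upper = min{1, (1 − p₀)/p₁} = 0.649 / 0.794 ≈ 0.8174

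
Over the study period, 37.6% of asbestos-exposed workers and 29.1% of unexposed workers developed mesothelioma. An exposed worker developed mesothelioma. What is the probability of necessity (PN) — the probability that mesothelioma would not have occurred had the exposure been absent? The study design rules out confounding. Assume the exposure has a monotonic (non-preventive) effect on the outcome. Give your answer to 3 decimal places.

p₁ = 0.376, p₀ = 0.291.
Under exogeneity and monotonicity, PN = (p₁ − p₀) / p₁.
PN = (0.376 − 0.291) / 0.376 = 0.085 / 0.376 ≈ 0.2261

PN ≈ 0.226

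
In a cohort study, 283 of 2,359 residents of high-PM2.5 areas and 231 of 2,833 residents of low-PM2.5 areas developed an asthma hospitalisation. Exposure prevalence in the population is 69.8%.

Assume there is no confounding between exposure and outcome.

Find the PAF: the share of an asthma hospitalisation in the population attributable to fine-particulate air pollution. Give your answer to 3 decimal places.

p₁ = P(outcome | exposed) = 283/2359 = 0.11997
p₀ = P(outcome | unexposed) = 231/2833 = 0.081539
Overall risk P(Y=1) = π·p₁ + (1−π)·p₀ = 0.698×0.11997 + 0.302×0.081539 = 0.10836.
Under exogeneity, PAF = [P(Y=1) − p₀] / P(Y=1).
PAF = (0.10836 − 0.081539) / 0.10836 ≈ 0.2475

PAF ≈ 0.248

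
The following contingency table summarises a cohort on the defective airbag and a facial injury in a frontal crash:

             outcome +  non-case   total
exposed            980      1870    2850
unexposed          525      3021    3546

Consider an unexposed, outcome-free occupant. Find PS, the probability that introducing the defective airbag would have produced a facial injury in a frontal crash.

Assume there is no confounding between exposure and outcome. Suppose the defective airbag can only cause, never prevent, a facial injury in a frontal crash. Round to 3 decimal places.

PS ≈ 0.230

p₁ = P(outcome | exposed) = 980/2850 = 0.34386
p₀ = P(outcome | unexposed) = 525/3546 = 0.14805
Under exogeneity and monotonicity, PS = (p₁ − p₀)/(1 − p₀).
PS = (0.34386 − 0.14805) / 0.85195 ≈ 0.2298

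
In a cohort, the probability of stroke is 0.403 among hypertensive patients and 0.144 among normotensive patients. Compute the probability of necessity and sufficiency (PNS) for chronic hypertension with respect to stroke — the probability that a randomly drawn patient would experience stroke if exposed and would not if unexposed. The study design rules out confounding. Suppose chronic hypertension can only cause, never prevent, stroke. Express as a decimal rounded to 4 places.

Let p₁ = 0.403, p₀ = 0.144.
Under exogeneity and monotonicity, PNS = p₁ − p₀.
PNS = 0.403 − 0.144 = 0.259

PNS ≈ 0.2590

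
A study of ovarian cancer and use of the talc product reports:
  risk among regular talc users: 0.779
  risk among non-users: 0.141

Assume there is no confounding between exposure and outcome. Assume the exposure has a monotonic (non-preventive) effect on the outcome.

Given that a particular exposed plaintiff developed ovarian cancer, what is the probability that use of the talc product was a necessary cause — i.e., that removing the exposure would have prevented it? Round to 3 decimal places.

Let p₁ = 0.779, p₀ = 0.141.
Under exogeneity and monotonicity, PN = (p₁ − p₀) / p₁.
PN = (0.779 − 0.141) / 0.779 = 0.638 / 0.779 ≈ 0.8190

PN ≈ 0.819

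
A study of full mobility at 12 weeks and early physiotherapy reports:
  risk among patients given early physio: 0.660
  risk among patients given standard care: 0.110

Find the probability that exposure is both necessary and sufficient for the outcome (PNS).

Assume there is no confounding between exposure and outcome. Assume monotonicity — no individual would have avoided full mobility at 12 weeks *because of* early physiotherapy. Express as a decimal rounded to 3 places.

PNS ≈ 0.550

Let p₁ = 0.66, p₀ = 0.11.
Under exogeneity and monotonicity, PNS = p₁ − p₀.
PNS = 0.66 − 0.11 = 0.55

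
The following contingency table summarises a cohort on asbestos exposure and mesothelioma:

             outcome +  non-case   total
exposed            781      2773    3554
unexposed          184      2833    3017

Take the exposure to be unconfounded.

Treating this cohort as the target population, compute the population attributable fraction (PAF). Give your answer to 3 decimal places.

p₁ = P(outcome | exposed) = 781/3554 = 0.21975
p₀ = P(outcome | unexposed) = 184/3017 = 0.060988
Exposure prevalence π = 3554/6571 = 0.54086; overall risk P(Y=1) = 0.14686.
Under exogeneity, PAF = [P(Y=1) − p₀]/P(Y=1).
PAF = (0.14686 − 0.060988) / 0.14686 ≈ 0.5847

PAF ≈ 0.585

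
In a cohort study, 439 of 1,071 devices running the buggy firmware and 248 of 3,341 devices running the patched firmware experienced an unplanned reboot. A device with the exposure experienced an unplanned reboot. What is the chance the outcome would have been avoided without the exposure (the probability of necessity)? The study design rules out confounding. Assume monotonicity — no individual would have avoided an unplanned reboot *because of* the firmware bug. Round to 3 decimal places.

p₁ = P(outcome | exposed) = 439/1071 = 0.4099
p₀ = P(outcome | unexposed) = 248/3341 = 0.074229
Under exogeneity and monotonicity, PN = (p₁ − p₀) / p₁.
PN = (0.4099 − 0.074229) / 0.4099 = 0.33567 / 0.4099 ≈ 0.8189

PN ≈ 0.819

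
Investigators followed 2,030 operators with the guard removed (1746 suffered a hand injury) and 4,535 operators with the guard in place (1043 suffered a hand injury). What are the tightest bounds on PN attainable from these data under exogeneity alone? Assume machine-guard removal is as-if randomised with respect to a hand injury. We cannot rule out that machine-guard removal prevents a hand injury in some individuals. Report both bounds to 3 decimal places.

0.733 ≤ PN ≤ 0.895

p₁ = P(outcome | exposed) = 1746/2030 = 0.8601
p₀ = P(outcome | unexposed) = 1043/4535 = 0.22999
Under exogeneity alone the bounds on PN are max{0,(p₁−p₀)/p₁} ≤ PN ≤ min{1,(1−p₀)/p₁}.
  lower = (p₁ − p₀)/p₁ = 0.63011 / 0.8601 ≈ 0.7326
  upper = min{1, (1 − p₀)/p₁} = 0.77001 / 0.8601 ≈ 0.8953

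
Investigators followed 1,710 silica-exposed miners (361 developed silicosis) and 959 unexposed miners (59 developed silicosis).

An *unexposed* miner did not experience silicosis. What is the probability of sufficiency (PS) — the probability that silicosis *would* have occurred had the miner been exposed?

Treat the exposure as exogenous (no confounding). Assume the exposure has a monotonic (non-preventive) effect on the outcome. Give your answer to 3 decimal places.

p₁ = P(outcome | exposed) = 361/1710 = 0.21111
p₀ = P(outcome | unexposed) = 59/959 = 0.061522
Under exogeneity and monotonicity, PS = (p₁ − p₀) / (1 − p₀).
PS = (0.21111 − 0.061522) / (1 − 0.061522) = 0.14959 / 0.93848 ≈ 0.1594

PS ≈ 0.159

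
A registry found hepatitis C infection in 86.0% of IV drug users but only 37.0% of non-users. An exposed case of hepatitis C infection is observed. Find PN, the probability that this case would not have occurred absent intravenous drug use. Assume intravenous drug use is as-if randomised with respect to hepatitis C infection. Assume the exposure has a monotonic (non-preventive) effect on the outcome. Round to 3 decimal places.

PN ≈ 0.570

p₁ = 0.86, p₀ = 0.37.
Under exogeneity and monotonicity, PN = (p₁ − p₀) / p₁.
PN = (0.86 − 0.37) / 0.86 = 0.49 / 0.86 ≈ 0.5698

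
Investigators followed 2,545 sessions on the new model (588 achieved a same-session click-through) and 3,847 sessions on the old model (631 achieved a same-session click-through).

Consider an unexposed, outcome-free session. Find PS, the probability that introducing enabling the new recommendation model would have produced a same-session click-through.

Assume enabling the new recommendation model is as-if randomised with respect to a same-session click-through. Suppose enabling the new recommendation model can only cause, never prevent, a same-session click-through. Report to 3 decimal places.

p₁ = P(outcome | exposed) = 588/2545 = 0.23104
p₀ = P(outcome | unexposed) = 631/3847 = 0.16402
Under exogeneity and monotonicity, PS = (p₁ − p₀) / (1 − p₀).
PS = (0.23104 − 0.16402) / (1 − 0.16402) = 0.067017 / 0.83598 ≈ 0.0802

PS ≈ 0.080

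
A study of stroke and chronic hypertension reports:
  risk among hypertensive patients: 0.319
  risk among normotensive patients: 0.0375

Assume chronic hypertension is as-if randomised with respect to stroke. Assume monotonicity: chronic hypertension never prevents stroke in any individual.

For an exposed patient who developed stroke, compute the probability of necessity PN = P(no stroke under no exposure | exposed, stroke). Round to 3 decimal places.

PN ≈ 0.882

Let p₁ = 0.319, p₀ = 0.0375.
Under exogeneity and monotonicity, PN = (p₁ − p₀) / p₁.
PN = (0.319 − 0.0375) / 0.319 = 0.2815 / 0.319 ≈ 0.8824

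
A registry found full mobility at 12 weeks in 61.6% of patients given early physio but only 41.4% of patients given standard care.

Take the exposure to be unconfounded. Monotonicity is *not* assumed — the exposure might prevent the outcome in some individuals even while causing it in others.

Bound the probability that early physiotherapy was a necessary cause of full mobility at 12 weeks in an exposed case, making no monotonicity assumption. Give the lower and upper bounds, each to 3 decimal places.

0.328 ≤ PN ≤ 0.951

p₁ = 0.616, p₀ = 0.414.
Under exogeneity alone the bounds on PN are max{0,(p₁−p₀)/p₁} ≤ PN ≤ min{1,(1−p₀)/p₁}.
  lower = (p₁ − p₀)/p₁ = 0.202 / 0.616 ≈ 0.3279
  upper = min{1, (1 − p₀)/p₁} = 0.586 / 0.616 ≈ 0.9513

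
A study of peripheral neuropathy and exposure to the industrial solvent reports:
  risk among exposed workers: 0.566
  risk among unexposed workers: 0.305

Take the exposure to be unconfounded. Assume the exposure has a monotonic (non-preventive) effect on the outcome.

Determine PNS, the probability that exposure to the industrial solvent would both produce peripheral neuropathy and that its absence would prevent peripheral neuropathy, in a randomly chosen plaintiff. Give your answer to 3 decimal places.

Let p₁ = 0.566, p₀ = 0.305.
Under exogeneity and monotonicity, PNS = p₁ − p₀.
PNS = 0.566 − 0.305 = 0.261

PNS ≈ 0.261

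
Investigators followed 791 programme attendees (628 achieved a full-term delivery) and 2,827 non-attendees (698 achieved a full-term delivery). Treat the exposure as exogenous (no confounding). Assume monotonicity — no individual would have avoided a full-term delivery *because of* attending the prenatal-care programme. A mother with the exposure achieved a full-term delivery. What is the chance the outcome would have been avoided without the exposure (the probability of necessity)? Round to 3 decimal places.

PN ≈ 0.689

p₁ = P(outcome | exposed) = 628/791 = 0.79393
p₀ = P(outcome | unexposed) = 698/2827 = 0.2469
Under exogeneity and monotonicity, PN = (p₁ − p₀) / p₁.
PN = (0.79393 − 0.2469) / 0.79393 = 0.54703 / 0.79393 ≈ 0.6890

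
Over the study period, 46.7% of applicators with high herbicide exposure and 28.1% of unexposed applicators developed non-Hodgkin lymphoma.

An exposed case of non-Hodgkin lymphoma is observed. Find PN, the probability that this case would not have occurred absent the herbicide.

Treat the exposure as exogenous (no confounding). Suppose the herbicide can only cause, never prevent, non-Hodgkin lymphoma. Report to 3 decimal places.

PN ≈ 0.398

p₁ = 0.467, p₀ = 0.281.
Under exogeneity and monotonicity, PN = (p₁ − p₀) / p₁.
PN = (0.467 − 0.281) / 0.467 = 0.186 / 0.467 ≈ 0.3983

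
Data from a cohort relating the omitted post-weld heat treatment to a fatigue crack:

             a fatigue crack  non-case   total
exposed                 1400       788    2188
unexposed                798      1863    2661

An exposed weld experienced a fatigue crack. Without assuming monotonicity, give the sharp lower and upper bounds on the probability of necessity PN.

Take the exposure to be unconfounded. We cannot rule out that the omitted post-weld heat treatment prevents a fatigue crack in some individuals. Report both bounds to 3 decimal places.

0.531 ≤ PN ≤ 1.000

p₁ = P(outcome | exposed) = 1400/2188 = 0.63985
p₀ = P(outcome | unexposed) = 798/2661 = 0.29989
Under exogeneity alone the bounds on PN are max{0,(p₁−p₀)/p₁} ≤ PN ≤ min{1,(1−p₀)/p₁}.
  lower = (p₁ − p₀)/p₁ = 0.33997 / 0.63985 ≈ 0.5313
  upper = min{1, (1 − p₀)/p₁} = 0.70011 / 0.63985 ≈ 1.0942 → capped at 1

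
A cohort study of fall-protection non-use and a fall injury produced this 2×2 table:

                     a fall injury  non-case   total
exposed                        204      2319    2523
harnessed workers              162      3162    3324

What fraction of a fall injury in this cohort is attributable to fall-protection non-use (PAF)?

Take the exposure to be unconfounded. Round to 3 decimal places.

PAF ≈ 0.221

p₁ = P(outcome | exposed) = 204/2523 = 0.080856
p₀ = P(outcome | unexposed) = 162/3324 = 0.048736
Exposure prevalence π = 2523/5847 = 0.4315; overall risk P(Y=1) = 0.062596.
Under exogeneity, PAF = [P(Y=1) − p₀]/P(Y=1).
PAF = (0.062596 − 0.048736) / 0.062596 ≈ 0.2214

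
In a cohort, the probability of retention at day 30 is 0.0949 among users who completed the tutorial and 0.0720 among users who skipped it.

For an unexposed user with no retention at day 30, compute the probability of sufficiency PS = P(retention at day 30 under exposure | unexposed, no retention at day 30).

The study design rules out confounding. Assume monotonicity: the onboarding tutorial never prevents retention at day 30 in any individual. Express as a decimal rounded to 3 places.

Let p₁ = 0.0949, p₀ = 0.072.
Under exogeneity and monotonicity, PS = (p₁ − p₀) / (1 − p₀).
PS = (0.0949 − 0.072) / (1 − 0.072) = 0.0229 / 0.928 ≈ 0.0247

PS ≈ 0.025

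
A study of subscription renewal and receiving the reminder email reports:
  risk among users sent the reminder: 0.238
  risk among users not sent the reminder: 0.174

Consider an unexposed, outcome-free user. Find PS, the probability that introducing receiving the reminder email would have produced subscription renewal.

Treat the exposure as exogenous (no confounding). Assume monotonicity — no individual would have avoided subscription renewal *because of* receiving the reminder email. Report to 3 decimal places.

PS ≈ 0.077

Let p₁ = 0.238, p₀ = 0.174.
Under exogeneity and monotonicity, PS = (p₁ − p₀) / (1 − p₀).
PS = (0.238 − 0.174) / (1 − 0.174) = 0.064 / 0.826 ≈ 0.0775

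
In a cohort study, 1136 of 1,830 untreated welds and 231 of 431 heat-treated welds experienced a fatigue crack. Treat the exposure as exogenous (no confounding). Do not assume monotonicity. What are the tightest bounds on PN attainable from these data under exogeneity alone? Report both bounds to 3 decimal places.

0.137 ≤ PN ≤ 0.748

p₁ = P(outcome | exposed) = 1136/1830 = 0.62077
p₀ = P(outcome | unexposed) = 231/431 = 0.53596
Under exogeneity alone the bounds on PN are max{0,(p₁−p₀)/p₁} ≤ PN ≤ min{1,(1−p₀)/p₁}.
  lower = (p₁ − p₀)/p₁ = 0.084802 / 0.62077 ≈ 0.1366
  upper = min{1, (1 − p₀)/p₁} = 0.46404 / 0.62077 ≈ 0.7475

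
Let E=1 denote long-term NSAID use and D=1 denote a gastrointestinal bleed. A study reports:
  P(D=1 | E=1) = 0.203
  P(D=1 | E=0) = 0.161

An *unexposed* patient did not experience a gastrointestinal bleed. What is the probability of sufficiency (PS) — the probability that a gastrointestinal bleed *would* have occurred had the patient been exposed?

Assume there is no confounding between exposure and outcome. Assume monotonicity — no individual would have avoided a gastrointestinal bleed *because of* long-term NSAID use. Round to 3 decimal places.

Let p₁ = 0.203, p₀ = 0.161.
Under exogeneity and monotonicity, PS = (p₁ − p₀) / (1 − p₀).
PS = (0.203 − 0.161) / (1 − 0.161) = 0.042 / 0.839 ≈ 0.0501

PS ≈ 0.050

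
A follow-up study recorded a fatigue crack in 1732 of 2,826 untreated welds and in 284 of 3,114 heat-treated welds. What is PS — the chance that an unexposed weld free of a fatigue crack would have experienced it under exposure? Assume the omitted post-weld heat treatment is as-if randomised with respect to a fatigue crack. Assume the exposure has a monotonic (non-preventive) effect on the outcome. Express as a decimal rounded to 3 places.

p₁ = P(outcome | exposed) = 1732/2826 = 0.61288
p₀ = P(outcome | unexposed) = 284/3114 = 0.091201
Under exogeneity and monotonicity, PS = (p₁ − p₀) / (1 − p₀).
PS = (0.61288 − 0.091201) / (1 − 0.091201) = 0.52168 / 0.9088 ≈ 0.5740

PS ≈ 0.574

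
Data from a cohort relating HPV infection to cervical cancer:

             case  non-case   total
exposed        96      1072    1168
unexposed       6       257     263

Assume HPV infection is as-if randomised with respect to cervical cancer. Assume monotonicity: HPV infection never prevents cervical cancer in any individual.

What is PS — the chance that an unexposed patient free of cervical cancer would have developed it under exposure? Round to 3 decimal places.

PS ≈ 0.061

p₁ = P(outcome | exposed) = 96/1168 = 0.082192
p₀ = P(outcome | unexposed) = 6/263 = 0.022814
Under exogeneity and monotonicity, PS = (p₁ − p₀) / (1 − p₀).
PS = (0.082192 − 0.022814) / (1 − 0.022814) = 0.059378 / 0.97719 ≈ 0.0608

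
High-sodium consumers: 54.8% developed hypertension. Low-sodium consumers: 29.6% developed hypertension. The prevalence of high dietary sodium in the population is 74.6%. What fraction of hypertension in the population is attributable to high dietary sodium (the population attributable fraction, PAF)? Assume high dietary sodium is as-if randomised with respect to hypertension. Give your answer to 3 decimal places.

p₁ = 0.548, p₀ = 0.296.
Overall risk P(Y=1) = π·p₁ + (1−π)·p₀ = 0.746×0.548 + 0.254×0.296 = 0.48399.
Under exogeneity, PAF = [P(Y=1) − p₀] / P(Y=1).
PAF = (0.48399 − 0.296) / 0.48399 ≈ 0.3884

PAF ≈ 0.388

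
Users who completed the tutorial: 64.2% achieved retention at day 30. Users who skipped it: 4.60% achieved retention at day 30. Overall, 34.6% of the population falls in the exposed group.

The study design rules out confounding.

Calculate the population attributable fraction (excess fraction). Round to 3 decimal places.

p₁ = 0.642, p₀ = 0.046.
Overall risk P(Y=1) = π·p₁ + (1−π)·p₀ = 0.346×0.642 + 0.654×0.046 = 0.25222.
Under exogeneity, PAF = [P(Y=1) − p₀] / P(Y=1).
PAF = (0.25222 − 0.046) / 0.25222 ≈ 0.8176

PAF ≈ 0.818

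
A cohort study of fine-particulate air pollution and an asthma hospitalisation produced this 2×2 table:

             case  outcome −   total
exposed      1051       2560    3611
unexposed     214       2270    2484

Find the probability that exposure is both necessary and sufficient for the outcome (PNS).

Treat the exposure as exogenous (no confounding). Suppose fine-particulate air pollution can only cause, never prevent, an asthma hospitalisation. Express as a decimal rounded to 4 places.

PNS ≈ 0.2049

p₁ = P(outcome | exposed) = 1051/3611 = 0.29106
p₀ = P(outcome | unexposed) = 214/2484 = 0.086151
Under exogeneity and monotonicity, PNS = p₁ − p₀.
PNS = 0.29106 − 0.086151 = 0.2049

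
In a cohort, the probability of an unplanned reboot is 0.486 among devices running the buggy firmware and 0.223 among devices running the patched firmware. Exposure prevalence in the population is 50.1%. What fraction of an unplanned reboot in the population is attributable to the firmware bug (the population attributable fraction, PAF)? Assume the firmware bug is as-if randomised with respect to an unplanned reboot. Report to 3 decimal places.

Let p₁ = 0.486, p₀ = 0.223.
Overall risk P(Y=1) = π·p₁ + (1−π)·p₀ = 0.501×0.486 + 0.499×0.223 = 0.35476.
Under exogeneity, PAF = [P(Y=1) − p₀] / P(Y=1).
PAF = (0.35476 − 0.223) / 0.35476 ≈ 0.3714

PAF ≈ 0.371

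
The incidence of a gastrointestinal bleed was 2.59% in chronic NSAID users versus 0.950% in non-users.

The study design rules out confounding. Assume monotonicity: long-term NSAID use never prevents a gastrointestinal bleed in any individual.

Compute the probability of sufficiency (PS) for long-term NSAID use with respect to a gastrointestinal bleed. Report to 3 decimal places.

p₁ = 0.0259, p₀ = 0.0095.
Under exogeneity and monotonicity, PS = (p₁ − p₀) / (1 − p₀).
PS = (0.0259 − 0.0095) / (1 − 0.0095) = 0.0164 / 0.9905 ≈ 0.0166

PS ≈ 0.017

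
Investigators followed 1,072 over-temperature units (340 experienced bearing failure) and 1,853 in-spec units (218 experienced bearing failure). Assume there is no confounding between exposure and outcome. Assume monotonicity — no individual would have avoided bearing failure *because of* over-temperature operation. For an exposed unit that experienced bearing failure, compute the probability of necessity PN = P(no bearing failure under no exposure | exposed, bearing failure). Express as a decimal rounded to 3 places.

PN ≈ 0.629

p₁ = P(outcome | exposed) = 340/1072 = 0.31716
p₀ = P(outcome | unexposed) = 218/1853 = 0.11765
Under exogeneity and monotonicity, PN = (p₁ − p₀) / p₁.
PN = (0.31716 − 0.11765) / 0.31716 = 0.19952 / 0.31716 ≈ 0.6291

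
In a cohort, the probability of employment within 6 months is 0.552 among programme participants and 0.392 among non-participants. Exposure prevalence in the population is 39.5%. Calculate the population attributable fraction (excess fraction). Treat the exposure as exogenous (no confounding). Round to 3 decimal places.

Let p₁ = 0.552, p₀ = 0.392.
Overall risk P(Y=1) = π·p₁ + (1−π)·p₀ = 0.395×0.552 + 0.605×0.392 = 0.4552.
Under exogeneity, PAF = [P(Y=1) − p₀] / P(Y=1).
PAF = (0.4552 − 0.392) / 0.4552 ≈ 0.1388

PAF ≈ 0.139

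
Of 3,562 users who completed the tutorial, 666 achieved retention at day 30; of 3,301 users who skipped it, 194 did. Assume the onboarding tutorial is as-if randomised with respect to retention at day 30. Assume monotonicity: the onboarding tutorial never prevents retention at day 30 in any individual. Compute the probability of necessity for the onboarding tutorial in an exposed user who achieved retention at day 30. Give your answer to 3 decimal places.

p₁ = P(outcome | exposed) = 666/3562 = 0.18697
p₀ = P(outcome | unexposed) = 194/3301 = 0.05877
Under exogeneity and monotonicity, PN = (p₁ − p₀) / p₁.
PN = (0.18697 − 0.05877) / 0.18697 = 0.1282 / 0.18697 ≈ 0.6857

PN ≈ 0.686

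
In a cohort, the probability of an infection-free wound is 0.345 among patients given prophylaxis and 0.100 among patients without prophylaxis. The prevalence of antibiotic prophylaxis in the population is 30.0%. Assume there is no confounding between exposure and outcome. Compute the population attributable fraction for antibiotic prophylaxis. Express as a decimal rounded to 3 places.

PAF ≈ 0.424

Let p₁ = 0.345, p₀ = 0.1.
Overall risk P(Y=1) = π·p₁ + (1−π)·p₀ = 0.3×0.345 + 0.7×0.1 = 0.1735.
Under exogeneity, PAF = [P(Y=1) − p₀] / P(Y=1).
PAF = (0.1735 − 0.1) / 0.1735 ≈ 0.4236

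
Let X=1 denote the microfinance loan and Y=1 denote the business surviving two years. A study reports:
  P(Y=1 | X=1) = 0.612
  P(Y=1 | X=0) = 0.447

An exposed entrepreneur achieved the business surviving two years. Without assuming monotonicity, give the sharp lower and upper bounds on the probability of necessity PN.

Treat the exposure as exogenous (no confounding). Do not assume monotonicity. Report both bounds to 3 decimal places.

0.270 ≤ PN ≤ 0.904

Let p₁ = 0.612, p₀ = 0.447.
Under exogeneity alone the bounds on PN are max{0,(p₁−p₀)/p₁} ≤ PN ≤ min{1,(1−p₀)/p₁}.
  lower = (p₁ − p₀)/p₁ = 0.165 / 0.612 ≈ 0.2696
  upper = min{1, (1 − p₀)/p₁} = 0.553 / 0.612 ≈ 0.9036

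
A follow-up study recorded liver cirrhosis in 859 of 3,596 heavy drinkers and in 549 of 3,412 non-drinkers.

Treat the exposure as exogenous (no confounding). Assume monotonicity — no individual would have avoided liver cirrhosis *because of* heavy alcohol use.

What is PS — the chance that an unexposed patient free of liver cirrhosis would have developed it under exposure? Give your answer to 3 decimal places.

PS ≈ 0.093

p₁ = P(outcome | exposed) = 859/3596 = 0.23888
p₀ = P(outcome | unexposed) = 549/3412 = 0.1609
Under exogeneity and monotonicity, PS = (p₁ − p₀) / (1 − p₀).
PS = (0.23888 − 0.1609) / (1 − 0.1609) = 0.077974 / 0.8391 ≈ 0.0929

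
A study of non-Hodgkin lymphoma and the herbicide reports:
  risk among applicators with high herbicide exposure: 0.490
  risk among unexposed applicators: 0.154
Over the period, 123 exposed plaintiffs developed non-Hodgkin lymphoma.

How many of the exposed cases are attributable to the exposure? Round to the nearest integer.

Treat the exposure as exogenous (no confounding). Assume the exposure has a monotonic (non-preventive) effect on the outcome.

Let p₁ = 0.49, p₀ = 0.154.
PN = (p₁ − p₀)/p₁ = (0.49 − 0.154) / 0.49 ≈ 0.68571.
Attributable cases ≈ PN × (exposed cases) = 0.68571 × 123 ≈ 84.34.

about 84 cases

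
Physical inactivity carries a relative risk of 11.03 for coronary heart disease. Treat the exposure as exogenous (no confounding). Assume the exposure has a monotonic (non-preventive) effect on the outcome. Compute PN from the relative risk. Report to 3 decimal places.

Under exogeneity and monotonicity, PN = (RR − 1) / RR = 1 − 1/RR.
PN = (11.03 − 1) / 11.03 = 10.03 / 11.03 ≈ 0.9093

PN ≈ 0.909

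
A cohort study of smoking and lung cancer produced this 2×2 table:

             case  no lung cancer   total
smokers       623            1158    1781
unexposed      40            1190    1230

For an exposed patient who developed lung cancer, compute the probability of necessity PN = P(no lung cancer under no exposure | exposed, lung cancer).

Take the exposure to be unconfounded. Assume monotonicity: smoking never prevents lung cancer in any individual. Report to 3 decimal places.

p₁ = P(outcome | exposed) = 623/1781 = 0.3498
p₀ = P(outcome | unexposed) = 40/1230 = 0.03252
Under exogeneity and monotonicity, PN = (p₁ − p₀)/p₁.
PN = (0.3498 − 0.03252) / 0.3498 ≈ 0.9070

PN ≈ 0.907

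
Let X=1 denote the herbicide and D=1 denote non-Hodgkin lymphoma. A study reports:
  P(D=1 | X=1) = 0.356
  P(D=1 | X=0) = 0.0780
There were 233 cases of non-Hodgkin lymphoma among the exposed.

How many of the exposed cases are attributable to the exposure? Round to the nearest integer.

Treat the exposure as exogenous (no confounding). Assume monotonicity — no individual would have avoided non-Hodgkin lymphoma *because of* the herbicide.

about 182 cases

Let p₁ = 0.356, p₀ = 0.078.
PN = (p₁ − p₀)/p₁ = (0.356 − 0.078) / 0.356 ≈ 0.78090.
Attributable cases ≈ PN × (exposed cases) = 0.78090 × 233 ≈ 181.95.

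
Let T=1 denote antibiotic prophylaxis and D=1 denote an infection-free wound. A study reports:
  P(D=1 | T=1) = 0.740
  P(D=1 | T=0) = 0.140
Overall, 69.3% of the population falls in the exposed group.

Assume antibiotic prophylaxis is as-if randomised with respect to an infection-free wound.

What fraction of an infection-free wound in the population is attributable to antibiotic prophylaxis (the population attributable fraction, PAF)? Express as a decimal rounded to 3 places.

Let p₁ = 0.74, p₀ = 0.14.
Overall risk P(Y=1) = π·p₁ + (1−π)·p₀ = 0.693×0.74 + 0.307×0.14 = 0.5558.
Under exogeneity, PAF = [P(Y=1) − p₀] / P(Y=1).
PAF = (0.5558 − 0.14) / 0.5558 ≈ 0.7481

PAF ≈ 0.748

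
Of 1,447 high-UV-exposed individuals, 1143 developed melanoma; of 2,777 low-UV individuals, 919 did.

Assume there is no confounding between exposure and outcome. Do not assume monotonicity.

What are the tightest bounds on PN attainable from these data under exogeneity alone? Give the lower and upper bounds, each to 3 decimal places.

0.581 ≤ PN ≤ 0.847

p₁ = P(outcome | exposed) = 1143/1447 = 0.78991
p₀ = P(outcome | unexposed) = 919/2777 = 0.33093
Under exogeneity alone the bounds on PN are max{0,(p₁−p₀)/p₁} ≤ PN ≤ min{1,(1−p₀)/p₁}.
  lower = (p₁ − p₀)/p₁ = 0.45898 / 0.78991 ≈ 0.5811
  upper = min{1, (1 − p₀)/p₁} = 0.66907 / 0.78991 ≈ 0.8470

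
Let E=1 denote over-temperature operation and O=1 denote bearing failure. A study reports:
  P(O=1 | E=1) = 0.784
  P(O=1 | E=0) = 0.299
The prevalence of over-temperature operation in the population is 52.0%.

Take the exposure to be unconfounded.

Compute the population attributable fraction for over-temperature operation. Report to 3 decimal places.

PAF ≈ 0.458

Let p₁ = 0.784, p₀ = 0.299.
Overall risk P(Y=1) = π·p₁ + (1−π)·p₀ = 0.52×0.784 + 0.48×0.299 = 0.5512.
Under exogeneity, PAF = [P(Y=1) − p₀] / P(Y=1).
PAF = (0.5512 − 0.299) / 0.5512 ≈ 0.4575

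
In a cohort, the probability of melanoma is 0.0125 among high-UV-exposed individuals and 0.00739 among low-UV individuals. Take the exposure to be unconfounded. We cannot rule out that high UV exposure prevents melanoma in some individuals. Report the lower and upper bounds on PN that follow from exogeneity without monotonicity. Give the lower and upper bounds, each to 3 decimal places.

Let p₁ = 0.0125, p₀ = 0.00739.
Under exogeneity alone the bounds on PN are max{0,(p₁−p₀)/p₁} ≤ PN ≤ min{1,(1−p₀)/p₁}.
  lower = (p₁ − p₀)/p₁ = 0.00511 / 0.0125 ≈ 0.4088
  upper = min{1, (1 − p₀)/p₁} = 0.99261 / 0.0125 ≈ 79.4088 → capped at 1

0.409 ≤ PN ≤ 1.000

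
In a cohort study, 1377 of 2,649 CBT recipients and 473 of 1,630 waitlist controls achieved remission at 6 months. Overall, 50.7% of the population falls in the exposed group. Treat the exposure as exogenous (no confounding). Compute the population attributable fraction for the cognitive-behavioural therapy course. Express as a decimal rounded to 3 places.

p₁ = P(outcome | exposed) = 1377/2649 = 0.51982
p₀ = P(outcome | unexposed) = 473/1630 = 0.29018
Overall risk P(Y=1) = π·p₁ + (1−π)·p₀ = 0.507×0.51982 + 0.493×0.29018 = 0.40661.
Under exogeneity, PAF = [P(Y=1) − p₀] / P(Y=1).
PAF = (0.40661 − 0.29018) / 0.40661 ≈ 0.2863

PAF ≈ 0.286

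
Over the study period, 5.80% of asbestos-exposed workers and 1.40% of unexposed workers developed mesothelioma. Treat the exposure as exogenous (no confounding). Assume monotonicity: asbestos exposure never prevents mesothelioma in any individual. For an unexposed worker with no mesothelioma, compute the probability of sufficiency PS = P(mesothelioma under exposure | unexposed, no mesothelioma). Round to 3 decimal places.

p₁ = 0.058, p₀ = 0.014.
Under exogeneity and monotonicity, PS = (p₁ − p₀) / (1 − p₀).
PS = (0.058 − 0.014) / (1 − 0.014) = 0.044 / 0.986 ≈ 0.0446

PS ≈ 0.045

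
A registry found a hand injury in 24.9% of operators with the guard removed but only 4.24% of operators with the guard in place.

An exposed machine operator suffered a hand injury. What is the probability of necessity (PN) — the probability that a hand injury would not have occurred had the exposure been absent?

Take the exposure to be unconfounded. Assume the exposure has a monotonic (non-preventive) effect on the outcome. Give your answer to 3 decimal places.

PN ≈ 0.830

p₁ = 0.249, p₀ = 0.0424.
Under exogeneity and monotonicity, PN = (p₁ − p₀) / p₁.
PN = (0.249 − 0.0424) / 0.249 = 0.2066 / 0.249 ≈ 0.8297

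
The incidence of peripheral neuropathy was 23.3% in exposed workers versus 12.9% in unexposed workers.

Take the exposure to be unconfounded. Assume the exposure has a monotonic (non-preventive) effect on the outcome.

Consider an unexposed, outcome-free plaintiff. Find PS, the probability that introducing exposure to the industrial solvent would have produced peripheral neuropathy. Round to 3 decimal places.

p₁ = 0.233, p₀ = 0.129.
Under exogeneity and monotonicity, PS = (p₁ − p₀) / (1 − p₀).
PS = (0.233 − 0.129) / (1 − 0.129) = 0.104 / 0.871 ≈ 0.1194

PS ≈ 0.119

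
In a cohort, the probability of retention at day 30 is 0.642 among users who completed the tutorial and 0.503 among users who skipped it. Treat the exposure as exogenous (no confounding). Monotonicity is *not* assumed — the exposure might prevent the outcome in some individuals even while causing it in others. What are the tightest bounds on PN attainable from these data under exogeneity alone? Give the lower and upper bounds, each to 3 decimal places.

0.217 ≤ PN ≤ 0.774

Let p₁ = 0.642, p₀ = 0.503.
Under exogeneity alone the bounds on PN are max{0,(p₁−p₀)/p₁} ≤ PN ≤ min{1,(1−p₀)/p₁}.
  lower = (p₁ − p₀)/p₁ = 0.139 / 0.642 ≈ 0.2165
  upper = min{1, (1 − p₀)/p₁} = 0.497 / 0.642 ≈ 0.7741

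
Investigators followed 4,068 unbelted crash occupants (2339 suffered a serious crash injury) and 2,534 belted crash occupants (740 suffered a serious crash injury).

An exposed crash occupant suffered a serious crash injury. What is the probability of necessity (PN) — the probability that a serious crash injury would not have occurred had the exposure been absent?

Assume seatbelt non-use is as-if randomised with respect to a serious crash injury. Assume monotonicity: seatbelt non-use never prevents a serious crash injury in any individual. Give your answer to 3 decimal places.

PN ≈ 0.492

p₁ = P(outcome | exposed) = 2339/4068 = 0.57498
p₀ = P(outcome | unexposed) = 740/2534 = 0.29203
Under exogeneity and monotonicity, PN = (p₁ − p₀) / p₁.
PN = (0.57498 − 0.29203) / 0.57498 = 0.28295 / 0.57498 ≈ 0.4921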